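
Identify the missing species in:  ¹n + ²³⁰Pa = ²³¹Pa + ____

Conserve mass number: 1 + 230 = 231 + A, so A = 0.
Conserve atomic number: 0 + 91 = 91 + Z, so Z = 0.
A = 0 and Z = 0 is γ — a gamma ray.

gamma ray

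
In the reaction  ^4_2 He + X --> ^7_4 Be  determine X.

He-3

Conserve mass number: 4 + A = 7, so A = 3.
Conserve atomic number: 2 + Z = 4, so Z = 2.
Z = 2 is helium, so the species is ^3_2 He.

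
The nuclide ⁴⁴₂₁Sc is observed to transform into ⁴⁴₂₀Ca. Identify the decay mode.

beta-plus decay or electron capture

ΔA = 44 − 44 = 0; ΔZ = 20 − 21 = -1.
A is unchanged and Z drops by 1 — a proton has become a neutron (β⁺ emission or electron capture).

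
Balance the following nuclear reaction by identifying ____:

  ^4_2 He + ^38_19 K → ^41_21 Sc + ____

neutron

Conserve mass number: 4 + 38 = 41 + A, so A = 1.
Conserve atomic number: 2 + 19 = 21 + Z, so Z = 0.
A = 1 and Z = 0 is ^1_0 n — a neutron.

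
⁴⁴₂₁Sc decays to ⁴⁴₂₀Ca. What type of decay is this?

beta-plus decay or electron capture

ΔA = 44 − 44 = 0; ΔZ = 20 − 21 = -1.
A is unchanged and Z drops by 1 — a proton has become a neutron (β⁺ emission or electron capture).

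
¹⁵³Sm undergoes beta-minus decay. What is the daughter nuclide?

Beta-minus decay: mass number changes by +0, atomic number by +1.
A: 153 = 153; Z: 62 + 1 = 63.
Z = 63 is europium, so the daughter is ¹⁵³Eu.

Eu-153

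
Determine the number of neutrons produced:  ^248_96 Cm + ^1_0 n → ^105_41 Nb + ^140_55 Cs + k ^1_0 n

4

Conserve mass number: 249 = 105 + 140 + k, so k = 249 − 245 = 4.
Check atomic number: 96 = 41 + 55 + 0 = 96. ✓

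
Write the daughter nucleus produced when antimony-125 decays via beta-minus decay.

Beta-minus decay: mass number changes by +0, atomic number by +1.
A: 125 = 125; Z: 51 + 1 = 52.
Z = 52 is tellurium, so the daughter is tellurium-125.

Te-125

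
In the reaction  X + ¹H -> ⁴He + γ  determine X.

Conserve mass number: A + 1 = 4 + 0, so A = 3.
Conserve atomic number: Z + 1 = 2 + 0, so Z = 1.
A = 3 and Z = 1 is ³H — a triton.

triton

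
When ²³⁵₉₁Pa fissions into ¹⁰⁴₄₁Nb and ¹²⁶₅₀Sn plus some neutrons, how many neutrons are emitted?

5

Conserve mass number: 235 = 104 + 126 + k, so k = 235 − 230 = 5.
Check atomic number: 91 = 41 + 50 + 0 = 91. ✓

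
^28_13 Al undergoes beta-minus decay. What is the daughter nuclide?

Si-28

Beta-minus decay: mass number changes by +0, atomic number by +1.
A: 28 = 28; Z: 13 + 1 = 14.
Z = 14 is silicon, so the daughter is ^28_14 Si.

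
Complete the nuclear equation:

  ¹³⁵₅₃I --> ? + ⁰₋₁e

Conserve mass number: 135 = A + 0, so A = 135.
Conserve atomic number: 53 = Z − 1, so Z = 54.
Z = 54 is xenon, so the species is ¹³⁵₅₄Xe.

Xe-135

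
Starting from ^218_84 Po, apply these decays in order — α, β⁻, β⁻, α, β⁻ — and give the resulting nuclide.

Start: (A, Z) = (218, 84).
After α: (214, 82).
After β⁻: (214, 83).
After β⁻: (214, 84).
After α: (210, 82).
After β⁻: (210, 83).
Z = 83 is bismuth.

Bi-210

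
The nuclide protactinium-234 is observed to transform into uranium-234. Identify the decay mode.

beta-minus decay

ΔA = 234 − 234 = 0; ΔZ = 92 − 91 = +1.
A is unchanged and Z rises by 1 — a neutron has become a proton (β⁻ decay).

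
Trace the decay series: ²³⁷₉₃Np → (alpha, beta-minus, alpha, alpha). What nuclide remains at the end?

Start: (A, Z) = (237, 93).
After α: (233, 91).
After β⁻: (233, 92).
After α: (229, 90).
After α: (225, 88).
Z = 88 is radium.

Ra-225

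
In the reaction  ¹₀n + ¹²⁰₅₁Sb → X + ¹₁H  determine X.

Sn-120

Conserve mass number: 1 + 120 = A + 1, so A = 120.
Conserve atomic number: 0 + 51 = Z + 1, so Z = 50.
Z = 50 is tin, so the species is ¹²⁰₅₀Sn.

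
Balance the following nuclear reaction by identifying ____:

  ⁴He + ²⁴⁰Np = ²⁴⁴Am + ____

gamma ray

Conserve mass number: 4 + 240 = 244 + A, so A = 0.
Conserve atomic number: 2 + 93 = 95 + Z, so Z = 0.
A = 0 and Z = 0 is γ — a gamma ray.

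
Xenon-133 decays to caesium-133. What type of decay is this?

ΔA = 133 − 133 = 0; ΔZ = 55 − 54 = +1.
A is unchanged and Z rises by 1 — a neutron has become a proton (β⁻ decay).

beta-minus decay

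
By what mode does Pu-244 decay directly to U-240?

ΔA = 240 − 244 = -4; ΔZ = 92 − 94 = -2.
A drops by 4 and Z drops by 2 — the signature of alpha emission.

alpha decay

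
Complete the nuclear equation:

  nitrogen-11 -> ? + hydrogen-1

Conserve mass number: 11 = A + 1, so A = 10.
Conserve atomic number: 7 = Z + 1, so Z = 6.
Z = 6 is carbon, so the species is carbon-10.

C-10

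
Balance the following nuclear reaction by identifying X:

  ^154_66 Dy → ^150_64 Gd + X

Conserve mass number: 154 = 150 + A, so A = 4.
Conserve atomic number: 66 = 64 + Z, so Z = 2.
A = 4 and Z = 2 is ^4_2 He — an alpha particle.

alpha particle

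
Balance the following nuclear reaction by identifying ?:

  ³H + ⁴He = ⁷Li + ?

Conserve mass number: 3 + 4 = 7 + A, so A = 0.
Conserve atomic number: 1 + 2 = 3 + Z, so Z = 0.
A = 0 and Z = 0 is γ — a gamma ray.

gamma ray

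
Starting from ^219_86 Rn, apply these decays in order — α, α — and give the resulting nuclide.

Pb-211

Start: (A, Z) = (219, 86).
After α: (215, 84).
After α: (211, 82).
Z = 82 is lead.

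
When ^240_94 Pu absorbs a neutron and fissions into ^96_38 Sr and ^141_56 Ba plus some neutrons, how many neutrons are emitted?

4

Conserve mass number: 241 = 96 + 141 + k, so k = 241 − 237 = 4.
Check atomic number: 94 = 38 + 56 + 0 = 94. ✓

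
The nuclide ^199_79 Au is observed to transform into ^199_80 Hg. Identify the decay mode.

ΔA = 199 − 199 = 0; ΔZ = 80 − 79 = +1.
A is unchanged and Z rises by 1 — a neutron has become a proton (β⁻ decay).

beta-minus decay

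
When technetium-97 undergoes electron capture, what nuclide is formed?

Electron capture: mass number changes by +0, atomic number by -1.
A: 97 = 97; Z: 43 − 1 = 42.
Z = 42 is molybdenum, so the daughter is molybdenum-97.

Mo-97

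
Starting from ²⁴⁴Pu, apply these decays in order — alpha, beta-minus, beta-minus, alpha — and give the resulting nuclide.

Start: (A, Z) = (244, 94).
After α: (240, 92).
After β⁻: (240, 93).
After β⁻: (240, 94).
After α: (236, 92).
Z = 92 is uranium.

U-236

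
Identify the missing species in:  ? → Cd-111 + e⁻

Conserve mass number: A = 111 + 0, so A = 111.
Conserve atomic number: Z = 48 − 1, so Z = 47.
Z = 47 is silver, so the species is Ag-111.

Ag-111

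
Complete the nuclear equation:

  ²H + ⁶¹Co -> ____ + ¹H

Conserve mass number: 2 + 61 = A + 1, so A = 62.
Conserve atomic number: 1 + 27 = Z + 1, so Z = 27.
Z = 27 is cobalt, so the species is ⁶²Co.

Co-62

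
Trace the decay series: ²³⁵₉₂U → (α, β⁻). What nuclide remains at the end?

Pa-231

Start: (A, Z) = (235, 92).
After α: (231, 90).
After β⁻: (231, 91).
Z = 91 is protactinium.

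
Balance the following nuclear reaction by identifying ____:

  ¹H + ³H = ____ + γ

He-4

Conserve mass number: 1 + 3 = A + 0, so A = 4.
Conserve atomic number: 1 + 1 = Z + 0, so Z = 2.
A = 4 and Z = 2 is ⁴He — an alpha particle.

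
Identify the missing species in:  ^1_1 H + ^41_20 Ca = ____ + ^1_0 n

Sc-41

Conserve mass number: 1 + 41 = A + 1, so A = 41.
Conserve atomic number: 1 + 20 = Z + 0, so Z = 21.
Z = 21 is scandium, so the species is ^41_21 Sc.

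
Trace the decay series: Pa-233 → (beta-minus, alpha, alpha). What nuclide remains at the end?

Start: (A, Z) = (233, 91).
After β⁻: (233, 92).
After α: (229, 90).
After α: (225, 88).
Z = 88 is radium.

Ra-225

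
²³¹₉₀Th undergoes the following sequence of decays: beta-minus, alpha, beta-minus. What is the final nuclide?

Th-227

Start: (A, Z) = (231, 90).
After β⁻: (231, 91).
After α: (227, 89).
After β⁻: (227, 90).
Z = 90 is thorium.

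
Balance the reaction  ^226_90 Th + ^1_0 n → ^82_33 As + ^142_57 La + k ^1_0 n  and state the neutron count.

Conserve mass number: 227 = 82 + 142 + k, so k = 227 − 224 = 3.
Check atomic number: 90 = 33 + 57 + 0 = 90. ✓

3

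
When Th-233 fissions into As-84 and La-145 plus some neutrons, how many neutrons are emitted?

Conserve mass number: 233 = 84 + 145 + k, so k = 233 − 229 = 4.
Check atomic number: 90 = 33 + 57 + 0 = 90. ✓

4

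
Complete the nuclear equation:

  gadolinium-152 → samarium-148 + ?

Conserve mass number: 152 = 148 + A, so A = 4.
Conserve atomic number: 64 = 62 + Z, so Z = 2.
A = 4 and Z = 2 is helium-4 — an alpha particle.

alpha particle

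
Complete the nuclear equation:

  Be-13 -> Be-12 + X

Conserve mass number: 13 = 12 + A, so A = 1.
Conserve atomic number: 4 = 4 + Z, so Z = 0.
A = 1 and Z = 0 is n — a neutron.

neutron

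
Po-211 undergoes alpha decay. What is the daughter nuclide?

Pb-207

Alpha decay: mass number changes by -4, atomic number by -2.
A: 211 − 4 = 207; Z: 84 − 2 = 82.
Z = 82 is lead, so the daughter is Pb-207.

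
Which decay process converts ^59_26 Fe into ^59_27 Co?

beta-minus decay

ΔA = 59 − 59 = 0; ΔZ = 27 − 26 = +1.
A is unchanged and Z rises by 1 — a neutron has become a proton (β⁻ decay).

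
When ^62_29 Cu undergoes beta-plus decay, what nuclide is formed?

Beta-plus decay: mass number changes by +0, atomic number by -1.
A: 62 = 62; Z: 29 − 1 = 28.
Z = 28 is nickel, so the daughter is ^62_28 Ni.

Ni-62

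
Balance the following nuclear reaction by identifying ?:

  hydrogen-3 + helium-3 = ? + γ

Conserve mass number: 3 + 3 = A + 0, so A = 6.
Conserve atomic number: 1 + 2 = Z + 0, so Z = 3.
Z = 3 is lithium, so the species is lithium-6.

Li-6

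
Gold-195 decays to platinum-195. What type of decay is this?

beta-plus decay or electron capture

ΔA = 195 − 195 = 0; ΔZ = 78 − 79 = -1.
A is unchanged and Z drops by 1 — a proton has become a neutron (β⁺ emission or electron capture).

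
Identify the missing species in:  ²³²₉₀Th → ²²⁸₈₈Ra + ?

alpha particle

Conserve mass number: 232 = 228 + A, so A = 4.
Conserve atomic number: 90 = 88 + Z, so Z = 2.
A = 4 and Z = 2 is ⁴₂He — an alpha particle.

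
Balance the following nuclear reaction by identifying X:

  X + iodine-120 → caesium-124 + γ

alpha particle

Conserve mass number: A + 120 = 124 + 0, so A = 4.
Conserve atomic number: Z + 53 = 55 + 0, so Z = 2.
A = 4 and Z = 2 is helium-4 — an alpha particle.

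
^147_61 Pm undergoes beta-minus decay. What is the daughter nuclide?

Beta-minus decay: mass number changes by +0, atomic number by +1.
A: 147 = 147; Z: 61 + 1 = 62.
Z = 62 is samarium, so the daughter is ^147_62 Sm.

Sm-147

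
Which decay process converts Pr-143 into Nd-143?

ΔA = 143 − 143 = 0; ΔZ = 60 − 59 = +1.
A is unchanged and Z rises by 1 — a neutron has become a proton (β⁻ decay).

beta-minus decay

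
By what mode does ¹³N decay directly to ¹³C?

beta-plus decay or electron capture

ΔA = 13 − 13 = 0; ΔZ = 6 − 7 = -1.
A is unchanged and Z drops by 1 — a proton has become a neutron (β⁺ emission or electron capture).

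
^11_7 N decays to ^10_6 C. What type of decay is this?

ΔA = 10 − 11 = -1; ΔZ = 6 − 7 = -1.
A drops by 1 and Z drops by 1 — a proton was emitted.

proton emission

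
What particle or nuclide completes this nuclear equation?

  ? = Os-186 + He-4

Conserve mass number: A = 186 + 4, so A = 190.
Conserve atomic number: Z = 76 + 2, so Z = 78.
Z = 78 is platinum, so the species is Pt-190.

Pt-190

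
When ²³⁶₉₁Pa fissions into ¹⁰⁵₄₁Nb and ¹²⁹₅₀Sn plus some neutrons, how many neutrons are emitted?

Conserve mass number: 236 = 105 + 129 + k, so k = 236 − 234 = 2.
Check atomic number: 91 = 41 + 50 + 0 = 91. ✓

2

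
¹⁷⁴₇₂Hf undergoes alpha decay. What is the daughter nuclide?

Alpha decay: mass number changes by -4, atomic number by -2.
A: 174 − 4 = 170; Z: 72 − 2 = 70.
Z = 70 is ytterbium, so the daughter is ¹⁷⁰₇₀Yb.

Yb-170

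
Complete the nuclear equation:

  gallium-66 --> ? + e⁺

Zn-66

Conserve mass number: 66 = A + 0, so A = 66.
Conserve atomic number: 31 = Z + 1, so Z = 30.
Z = 30 is zinc, so the species is zinc-66.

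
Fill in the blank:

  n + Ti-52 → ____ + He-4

Conserve mass number: 1 + 52 = A + 4, so A = 49.
Conserve atomic number: 0 + 22 = Z + 2, so Z = 20.
Z = 20 is calcium, so the species is Ca-49.

Ca-49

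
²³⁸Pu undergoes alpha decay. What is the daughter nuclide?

Alpha decay: mass number changes by -4, atomic number by -2.
A: 238 − 4 = 234; Z: 94 − 2 = 92.
Z = 92 is uranium, so the daughter is ²³⁴U.

U-234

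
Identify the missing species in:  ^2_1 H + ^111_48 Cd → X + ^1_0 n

In-112

Conserve mass number: 2 + 111 = A + 1, so A = 112.
Conserve atomic number: 1 + 48 = Z + 0, so Z = 49.
Z = 49 is indium, so the species is ^112_49 In.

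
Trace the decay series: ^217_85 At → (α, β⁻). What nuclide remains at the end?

Po-213

Start: (A, Z) = (217, 85).
After α: (213, 83).
After β⁻: (213, 84).
Z = 84 is polonium.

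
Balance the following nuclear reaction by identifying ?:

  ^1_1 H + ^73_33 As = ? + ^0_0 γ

Conserve mass number: 1 + 73 = A + 0, so A = 74.
Conserve atomic number: 1 + 33 = Z + 0, so Z = 34.
Z = 34 is selenium, so the species is ^74_34 Se.

Se-74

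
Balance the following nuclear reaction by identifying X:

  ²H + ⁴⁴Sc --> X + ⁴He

Conserve mass number: 2 + 44 = A + 4, so A = 42.
Conserve atomic number: 1 + 21 = Z + 2, so Z = 20.
Z = 20 is calcium, so the species is ⁴²Ca.

Ca-42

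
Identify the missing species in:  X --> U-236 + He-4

Conserve mass number: A = 236 + 4, so A = 240.
Conserve atomic number: Z = 92 + 2, so Z = 94.
Z = 94 is plutonium, so the species is Pu-240.

Pu-240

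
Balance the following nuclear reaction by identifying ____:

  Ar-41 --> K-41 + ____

beta-minus particle

Conserve mass number: 41 = 41 + A, so A = 0.
Conserve atomic number: 18 = 19 + Z, so Z = -1.
A = 0 and Z = -1 is e⁻ — a beta-minus particle.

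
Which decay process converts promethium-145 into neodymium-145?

beta-plus decay or electron capture

ΔA = 145 − 145 = 0; ΔZ = 60 − 61 = -1.
A is unchanged and Z drops by 1 — a proton has become a neutron (β⁺ emission or electron capture).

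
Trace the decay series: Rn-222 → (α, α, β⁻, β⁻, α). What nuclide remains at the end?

Start: (A, Z) = (222, 86).
After α: (218, 84).
After α: (214, 82).
After β⁻: (214, 83).
After β⁻: (214, 84).
After α: (210, 82).
Z = 82 is lead.

Pb-210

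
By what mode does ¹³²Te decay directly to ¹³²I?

beta-minus decay

ΔA = 132 − 132 = 0; ΔZ = 53 − 52 = +1.
A is unchanged and Z rises by 1 — a neutron has become a proton (β⁻ decay).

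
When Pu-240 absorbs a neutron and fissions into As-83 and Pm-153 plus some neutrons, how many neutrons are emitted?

5

Conserve mass number: 241 = 83 + 153 + k, so k = 241 − 236 = 5.
Check atomic number: 94 = 33 + 61 + 0 = 94. ✓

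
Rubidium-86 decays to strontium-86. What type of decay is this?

ΔA = 86 − 86 = 0; ΔZ = 38 − 37 = +1.
A is unchanged and Z rises by 1 — a neutron has become a proton (β⁻ decay).

beta-minus decay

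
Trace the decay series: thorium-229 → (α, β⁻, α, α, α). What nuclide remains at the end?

Bi-213

Start: (A, Z) = (229, 90).
After α: (225, 88).
After β⁻: (225, 89).
After α: (221, 87).
After α: (217, 85).
After α: (213, 83).
Z = 83 is bismuth.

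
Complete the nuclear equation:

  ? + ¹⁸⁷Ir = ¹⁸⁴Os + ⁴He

Conserve mass number: A + 187 = 184 + 4, so A = 1.
Conserve atomic number: Z + 77 = 76 + 2, so Z = 1.
A = 1 and Z = 1 is ¹H — a proton.

proton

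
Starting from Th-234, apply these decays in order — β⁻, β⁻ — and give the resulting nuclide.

U-234

Start: (A, Z) = (234, 90).
After β⁻: (234, 91).
After β⁻: (234, 92).
Z = 92 is uranium.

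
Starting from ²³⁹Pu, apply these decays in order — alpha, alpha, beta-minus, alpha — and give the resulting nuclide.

Ac-227

Start: (A, Z) = (239, 94).
After α: (235, 92).
After α: (231, 90).
After β⁻: (231, 91).
After α: (227, 89).
Z = 89 is actinium.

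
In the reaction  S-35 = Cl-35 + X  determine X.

Conserve mass number: 35 = 35 + A, so A = 0.
Conserve atomic number: 16 = 17 + Z, so Z = -1.
A = 0 and Z = -1 is e⁻ — a beta-minus particle.

beta-minus particle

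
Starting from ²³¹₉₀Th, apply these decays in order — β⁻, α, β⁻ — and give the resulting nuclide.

Start: (A, Z) = (231, 90).
After β⁻: (231, 91).
After α: (227, 89).
After β⁻: (227, 90).
Z = 90 is thorium.

Th-227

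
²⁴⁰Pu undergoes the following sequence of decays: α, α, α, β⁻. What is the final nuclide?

Ac-228

Start: (A, Z) = (240, 94).
After α: (236, 92).
After α: (232, 90).
After α: (228, 88).
After β⁻: (228, 89).
Z = 89 is actinium.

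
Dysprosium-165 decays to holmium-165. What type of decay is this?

ΔA = 165 − 165 = 0; ΔZ = 67 − 66 = +1.
A is unchanged and Z rises by 1 — a neutron has become a proton (β⁻ decay).

beta-minus decay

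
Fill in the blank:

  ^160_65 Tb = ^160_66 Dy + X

beta-minus particle

Conserve mass number: 160 = 160 + A, so A = 0.
Conserve atomic number: 65 = 66 + Z, so Z = -1.
A = 0 and Z = -1 is ^0_-1 e — a beta-minus particle.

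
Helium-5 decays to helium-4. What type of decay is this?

neutron emission

ΔA = 4 − 5 = -1; ΔZ = 2 − 2 = +0.
A drops by 1 with Z unchanged — a neutron was emitted.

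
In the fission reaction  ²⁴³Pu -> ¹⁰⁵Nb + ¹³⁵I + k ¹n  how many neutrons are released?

Conserve mass number: 243 = 105 + 135 + k, so k = 243 − 240 = 3.
Check atomic number: 94 = 41 + 53 + 0 = 94. ✓

3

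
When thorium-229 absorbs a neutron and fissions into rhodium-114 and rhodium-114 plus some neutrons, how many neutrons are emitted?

2

Conserve mass number: 230 = 114 + 114 + k, so k = 230 − 228 = 2.
Check atomic number: 90 = 45 + 45 + 0 = 90. ✓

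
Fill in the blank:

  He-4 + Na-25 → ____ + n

Conserve mass number: 4 + 25 = A + 1, so A = 28.
Conserve atomic number: 2 + 11 = Z + 0, so Z = 13.
Z = 13 is aluminium, so the species is Al-28.

Al-28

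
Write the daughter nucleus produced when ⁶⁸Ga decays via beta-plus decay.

Beta-plus decay: mass number changes by +0, atomic number by -1.
A: 68 = 68; Z: 31 − 1 = 30.
Z = 30 is zinc, so the daughter is ⁶⁸Zn.

Zn-68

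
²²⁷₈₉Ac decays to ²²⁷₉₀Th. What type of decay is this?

ΔA = 227 − 227 = 0; ΔZ = 90 − 89 = +1.
A is unchanged and Z rises by 1 — a neutron has become a proton (β⁻ decay).

beta-minus decay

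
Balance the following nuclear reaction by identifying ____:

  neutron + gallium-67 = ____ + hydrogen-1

Zn-67

Conserve mass number: 1 + 67 = A + 1, so A = 67.
Conserve atomic number: 0 + 31 = Z + 1, so Z = 30.
Z = 30 is zinc, so the species is zinc-67.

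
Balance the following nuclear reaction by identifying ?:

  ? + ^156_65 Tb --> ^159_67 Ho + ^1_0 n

Conserve mass number: A + 156 = 159 + 1, so A = 4.
Conserve atomic number: Z + 65 = 67 + 0, so Z = 2.
A = 4 and Z = 2 is ^4_2 He — an alpha particle.

alpha particle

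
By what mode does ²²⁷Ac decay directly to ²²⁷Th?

ΔA = 227 − 227 = 0; ΔZ = 90 − 89 = +1.
A is unchanged and Z rises by 1 — a neutron has become a proton (β⁻ decay).

beta-minus decay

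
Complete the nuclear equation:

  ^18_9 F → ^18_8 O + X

Conserve mass number: 18 = 18 + A, so A = 0.
Conserve atomic number: 9 = 8 + Z, so Z = 1.
A = 0 and Z = 1 is ^0_1 e — a positron.

positron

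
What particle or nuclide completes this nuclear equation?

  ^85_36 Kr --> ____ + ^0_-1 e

Rb-85

Conserve mass number: 85 = A + 0, so A = 85.
Conserve atomic number: 36 = Z − 1, so Z = 37.
Z = 37 is rubidium, so the species is ^85_37 Rb.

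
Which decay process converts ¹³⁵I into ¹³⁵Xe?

ΔA = 135 − 135 = 0; ΔZ = 54 − 53 = +1.
A is unchanged and Z rises by 1 — a neutron has become a proton (β⁻ decay).

beta-minus decay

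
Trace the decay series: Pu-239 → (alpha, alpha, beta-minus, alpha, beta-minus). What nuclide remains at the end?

Start: (A, Z) = (239, 94).
After α: (235, 92).
After α: (231, 90).
After β⁻: (231, 91).
After α: (227, 89).
After β⁻: (227, 90).
Z = 90 is thorium.

Th-227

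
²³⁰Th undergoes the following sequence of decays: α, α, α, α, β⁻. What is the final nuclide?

Bi-214

Start: (A, Z) = (230, 90).
After α: (226, 88).
After α: (222, 86).
After α: (218, 84).
After α: (214, 82).
After β⁻: (214, 83).
Z = 83 is bismuth.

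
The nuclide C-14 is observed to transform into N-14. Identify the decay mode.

ΔA = 14 − 14 = 0; ΔZ = 7 − 6 = +1.
A is unchanged and Z rises by 1 — a neutron has become a proton (β⁻ decay).

beta-minus decay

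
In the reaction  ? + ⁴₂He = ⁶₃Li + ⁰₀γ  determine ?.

Conserve mass number: A + 4 = 6 + 0, so A = 2.
Conserve atomic number: Z + 2 = 3 + 0, so Z = 1.
A = 2 and Z = 1 is ²₁H — a deuteron.

deuteron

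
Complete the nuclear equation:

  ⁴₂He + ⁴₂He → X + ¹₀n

Conserve mass number: 4 + 4 = A + 1, so A = 7.
Conserve atomic number: 2 + 2 = Z + 0, so Z = 4.
Z = 4 is beryllium, so the species is ⁷₄Be.

Be-7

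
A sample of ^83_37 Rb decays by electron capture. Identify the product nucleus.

Kr-83

Electron capture: mass number changes by +0, atomic number by -1.
A: 83 = 83; Z: 37 − 1 = 36.
Z = 36 is krypton, so the daughter is ^83_36 Kr.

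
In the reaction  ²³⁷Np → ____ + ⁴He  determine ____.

Conserve mass number: 237 = A + 4, so A = 233.
Conserve atomic number: 93 = Z + 2, so Z = 91.
Z = 91 is protactinium, so the species is ²³³Pa.

Pa-233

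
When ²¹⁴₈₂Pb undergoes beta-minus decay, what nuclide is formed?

Bi-214

Beta-minus decay: mass number changes by +0, atomic number by +1.
A: 214 = 214; Z: 82 + 1 = 83.
Z = 83 is bismuth, so the daughter is ²¹⁴₈₃Bi.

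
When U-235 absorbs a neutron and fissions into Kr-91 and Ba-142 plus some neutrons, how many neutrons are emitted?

Conserve mass number: 236 = 91 + 142 + k, so k = 236 − 233 = 3.
Check atomic number: 92 = 36 + 56 + 0 = 92. ✓

3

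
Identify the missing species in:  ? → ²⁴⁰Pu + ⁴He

Conserve mass number: A = 240 + 4, so A = 244.
Conserve atomic number: Z = 94 + 2, so Z = 96.
Z = 96 is curium, so the species is ²⁴⁴Cm.

Cm-244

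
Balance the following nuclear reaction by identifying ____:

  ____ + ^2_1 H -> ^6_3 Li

Conserve mass number: A + 2 = 6, so A = 4.
Conserve atomic number: Z + 1 = 3, so Z = 2.
A = 4 and Z = 2 is ^4_2 He — an alpha particle.

alpha particle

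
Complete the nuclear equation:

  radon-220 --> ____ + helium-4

Conserve mass number: 220 = A + 4, so A = 216.
Conserve atomic number: 86 = Z + 2, so Z = 84.
Z = 84 is polonium, so the species is polonium-216.

Po-216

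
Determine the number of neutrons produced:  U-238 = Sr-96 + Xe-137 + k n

5

Conserve mass number: 238 = 96 + 137 + k, so k = 238 − 233 = 5.
Check atomic number: 92 = 38 + 54 + 0 = 92. ✓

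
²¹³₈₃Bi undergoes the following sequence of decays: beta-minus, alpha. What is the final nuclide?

Pb-209

Start: (A, Z) = (213, 83).
After β⁻: (213, 84).
After α: (209, 82).
Z = 82 is lead.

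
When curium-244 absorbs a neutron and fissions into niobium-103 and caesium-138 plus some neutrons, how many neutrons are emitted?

Conserve mass number: 245 = 103 + 138 + k, so k = 245 − 241 = 4.
Check atomic number: 96 = 41 + 55 + 0 = 96. ✓

4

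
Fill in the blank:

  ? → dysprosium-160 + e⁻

Conserve mass number: A = 160 + 0, so A = 160.
Conserve atomic number: Z = 66 − 1, so Z = 65.
Z = 65 is terbium, so the species is terbium-160.

Tb-160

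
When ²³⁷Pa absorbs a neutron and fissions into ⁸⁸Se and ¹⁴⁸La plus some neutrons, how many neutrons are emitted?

2

Conserve mass number: 238 = 88 + 148 + k, so k = 238 − 236 = 2.
Check atomic number: 91 = 34 + 57 + 0 = 91. ✓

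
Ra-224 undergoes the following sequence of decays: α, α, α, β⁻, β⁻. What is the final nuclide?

Po-212

Start: (A, Z) = (224, 88).
After α: (220, 86).
After α: (216, 84).
After α: (212, 82).
After β⁻: (212, 83).
After β⁻: (212, 84).
Z = 84 is polonium.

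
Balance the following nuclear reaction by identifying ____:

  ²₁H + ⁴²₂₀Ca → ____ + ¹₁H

Conserve mass number: 2 + 42 = A + 1, so A = 43.
Conserve atomic number: 1 + 20 = Z + 1, so Z = 20.
Z = 20 is calcium, so the species is ⁴³₂₀Ca.

Ca-43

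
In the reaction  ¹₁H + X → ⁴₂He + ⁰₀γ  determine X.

triton

Conserve mass number: 1 + A = 4 + 0, so A = 3.
Conserve atomic number: 1 + Z = 2 + 0, so Z = 1.
A = 3 and Z = 1 is ³₁H — a triton.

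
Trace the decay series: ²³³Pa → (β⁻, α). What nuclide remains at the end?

Start: (A, Z) = (233, 91).
After β⁻: (233, 92).
After α: (229, 90).
Z = 90 is thorium.

Th-229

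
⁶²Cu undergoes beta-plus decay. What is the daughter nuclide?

Ni-62

Beta-plus decay: mass number changes by +0, atomic number by -1.
A: 62 = 62; Z: 29 − 1 = 28.
Z = 28 is nickel, so the daughter is ⁶²Ni.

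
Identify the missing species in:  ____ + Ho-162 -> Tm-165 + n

Conserve mass number: A + 162 = 165 + 1, so A = 4.
Conserve atomic number: Z + 67 = 69 + 0, so Z = 2.
A = 4 and Z = 2 is He-4 — an alpha particle.

alpha particle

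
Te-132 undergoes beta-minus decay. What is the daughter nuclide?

Beta-minus decay: mass number changes by +0, atomic number by +1.
A: 132 = 132; Z: 52 + 1 = 53.
Z = 53 is iodine, so the daughter is I-132.

I-132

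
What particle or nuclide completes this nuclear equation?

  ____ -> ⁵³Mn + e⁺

Fe-53

Conserve mass number: A = 53 + 0, so A = 53.
Conserve atomic number: Z = 25 + 1, so Z = 26.
Z = 26 is iron, so the species is ⁵³Fe.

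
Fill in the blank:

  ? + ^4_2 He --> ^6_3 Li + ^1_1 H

Conserve mass number: A + 4 = 6 + 1, so A = 3.
Conserve atomic number: Z + 2 = 3 + 1, so Z = 2.
Z = 2 is helium, so the species is ^3_2 He.

He-3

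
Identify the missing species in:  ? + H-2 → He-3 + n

deuteron

Conserve mass number: A + 2 = 3 + 1, so A = 2.
Conserve atomic number: Z + 1 = 2 + 0, so Z = 1.
A = 2 and Z = 1 is H-2 — a deuteron.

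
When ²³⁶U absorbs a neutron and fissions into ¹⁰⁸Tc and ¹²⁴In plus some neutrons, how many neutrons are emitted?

5

Conserve mass number: 237 = 108 + 124 + k, so k = 237 − 232 = 5.
Check atomic number: 92 = 43 + 49 + 0 = 92. ✓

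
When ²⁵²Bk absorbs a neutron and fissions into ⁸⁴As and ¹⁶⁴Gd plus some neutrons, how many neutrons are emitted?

5

Conserve mass number: 253 = 84 + 164 + k, so k = 253 − 248 = 5.
Check atomic number: 97 = 33 + 64 + 0 = 97. ✓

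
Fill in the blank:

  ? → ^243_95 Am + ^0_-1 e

Pu-243

Conserve mass number: A = 243 + 0, so A = 243.
Conserve atomic number: Z = 95 − 1, so Z = 94.
Z = 94 is plutonium, so the species is ^243_94 Pu.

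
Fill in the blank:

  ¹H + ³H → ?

Conserve mass number: 1 + 3 = A, so A = 4.
Conserve atomic number: 1 + 1 = Z, so Z = 2.
A = 4 and Z = 2 is ⁴He — an alpha particle.

He-4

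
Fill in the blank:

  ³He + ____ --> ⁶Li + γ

triton

Conserve mass number: 3 + A = 6 + 0, so A = 3.
Conserve atomic number: 2 + Z = 3 + 0, so Z = 1.
A = 3 and Z = 1 is ³H — a triton.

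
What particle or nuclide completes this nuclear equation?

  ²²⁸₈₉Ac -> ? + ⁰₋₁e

Th-228

Conserve mass number: 228 = A + 0, so A = 228.
Conserve atomic number: 89 = Z − 1, so Z = 90.
Z = 90 is thorium, so the species is ²²⁸₉₀Th.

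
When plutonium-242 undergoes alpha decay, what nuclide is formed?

Alpha decay: mass number changes by -4, atomic number by -2.
A: 242 − 4 = 238; Z: 94 − 2 = 92.
Z = 92 is uranium, so the daughter is uranium-238.

U-238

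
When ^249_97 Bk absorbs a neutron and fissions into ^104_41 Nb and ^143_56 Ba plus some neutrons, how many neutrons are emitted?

3

Conserve mass number: 250 = 104 + 143 + k, so k = 250 − 247 = 3.
Check atomic number: 97 = 41 + 56 + 0 = 97. ✓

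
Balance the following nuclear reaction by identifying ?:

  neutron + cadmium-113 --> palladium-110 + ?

alpha particle

Conserve mass number: 1 + 113 = 110 + A, so A = 4.
Conserve atomic number: 0 + 48 = 46 + Z, so Z = 2.
A = 4 and Z = 2 is helium-4 — an alpha particle.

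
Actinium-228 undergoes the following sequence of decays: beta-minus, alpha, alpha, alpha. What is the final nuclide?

Po-216

Start: (A, Z) = (228, 89).
After β⁻: (228, 90).
After α: (224, 88).
After α: (220, 86).
After α: (216, 84).
Z = 84 is polonium.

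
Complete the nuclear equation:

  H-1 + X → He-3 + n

Conserve mass number: 1 + A = 3 + 1, so A = 3.
Conserve atomic number: 1 + Z = 2 + 0, so Z = 1.
A = 3 and Z = 1 is H-3 — a triton.

triton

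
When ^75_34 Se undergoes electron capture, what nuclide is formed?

Electron capture: mass number changes by +0, atomic number by -1.
A: 75 = 75; Z: 34 − 1 = 33.
Z = 33 is arsenic, so the daughter is ^75_33 As.

As-75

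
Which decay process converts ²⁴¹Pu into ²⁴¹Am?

ΔA = 241 − 241 = 0; ΔZ = 95 − 94 = +1.
A is unchanged and Z rises by 1 — a neutron has become a proton (β⁻ decay).

beta-minus decay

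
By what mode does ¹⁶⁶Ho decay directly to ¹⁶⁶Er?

ΔA = 166 − 166 = 0; ΔZ = 68 − 67 = +1.
A is unchanged and Z rises by 1 — a neutron has become a proton (β⁻ decay).

beta-minus decay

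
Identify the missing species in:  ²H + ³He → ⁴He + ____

proton

Conserve mass number: 2 + 3 = 4 + A, so A = 1.
Conserve atomic number: 1 + 2 = 2 + Z, so Z = 1.
A = 1 and Z = 1 is ¹H — a proton.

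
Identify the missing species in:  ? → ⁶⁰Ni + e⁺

Conserve mass number: A = 60 + 0, so A = 60.
Conserve atomic number: Z = 28 + 1, so Z = 29.
Z = 29 is copper, so the species is ⁶⁰Cu.

Cu-60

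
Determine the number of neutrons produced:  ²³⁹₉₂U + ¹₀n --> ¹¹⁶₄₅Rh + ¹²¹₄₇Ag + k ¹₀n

3

Conserve mass number: 240 = 116 + 121 + k, so k = 240 − 237 = 3.
Check atomic number: 92 = 45 + 47 + 0 = 92. ✓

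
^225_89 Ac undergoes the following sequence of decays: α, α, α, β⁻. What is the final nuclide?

Start: (A, Z) = (225, 89).
After α: (221, 87).
After α: (217, 85).
After α: (213, 83).
After β⁻: (213, 84).
Z = 84 is polonium.

Po-213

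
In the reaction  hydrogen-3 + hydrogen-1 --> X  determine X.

Conserve mass number: 3 + 1 = A, so A = 4.
Conserve atomic number: 1 + 1 = Z, so Z = 2.
A = 4 and Z = 2 is helium-4 — an alpha particle.

He-4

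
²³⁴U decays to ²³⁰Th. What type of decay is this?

ΔA = 230 − 234 = -4; ΔZ = 90 − 92 = -2.
A drops by 4 and Z drops by 2 — the signature of alpha emission.

alpha decay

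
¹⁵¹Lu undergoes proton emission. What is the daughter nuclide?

Proton emission: mass number changes by -1, atomic number by -1.
A: 151 − 1 = 150; Z: 71 − 1 = 70.
Z = 70 is ytterbium, so the daughter is ¹⁵⁰Yb.

Yb-150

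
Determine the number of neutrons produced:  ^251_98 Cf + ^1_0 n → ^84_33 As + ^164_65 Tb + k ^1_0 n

Conserve mass number: 252 = 84 + 164 + k, so k = 252 − 248 = 4.
Check atomic number: 98 = 33 + 65 + 0 = 98. ✓

4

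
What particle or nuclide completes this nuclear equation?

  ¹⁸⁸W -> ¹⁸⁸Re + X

Conserve mass number: 188 = 188 + A, so A = 0.
Conserve atomic number: 74 = 75 + Z, so Z = -1.
A = 0 and Z = -1 is e⁻ — a beta-minus particle.

beta-minus particle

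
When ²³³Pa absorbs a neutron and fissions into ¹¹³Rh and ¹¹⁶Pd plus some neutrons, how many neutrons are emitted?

Conserve mass number: 234 = 113 + 116 + k, so k = 234 − 229 = 5.
Check atomic number: 91 = 45 + 46 + 0 = 91. ✓

5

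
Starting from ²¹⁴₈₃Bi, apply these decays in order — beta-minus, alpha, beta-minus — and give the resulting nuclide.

Start: (A, Z) = (214, 83).
After β⁻: (214, 84).
After α: (210, 82).
After β⁻: (210, 83).
Z = 83 is bismuth.

Bi-210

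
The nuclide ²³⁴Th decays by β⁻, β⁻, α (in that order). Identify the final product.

Start: (A, Z) = (234, 90).
After β⁻: (234, 91).
After β⁻: (234, 92).
After α: (230, 90).
Z = 90 is thorium.

Th-230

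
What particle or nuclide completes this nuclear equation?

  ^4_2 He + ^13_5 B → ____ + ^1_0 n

N-16

Conserve mass number: 4 + 13 = A + 1, so A = 16.
Conserve atomic number: 2 + 5 = Z + 0, so Z = 7.
Z = 7 is nitrogen, so the species is ^16_7 N.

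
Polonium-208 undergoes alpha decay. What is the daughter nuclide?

Pb-204

Alpha decay: mass number changes by -4, atomic number by -2.
A: 208 − 4 = 204; Z: 84 − 2 = 82.
Z = 82 is lead, so the daughter is lead-204.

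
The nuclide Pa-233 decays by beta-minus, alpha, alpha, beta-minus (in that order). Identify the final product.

Start: (A, Z) = (233, 91).
After β⁻: (233, 92).
After α: (229, 90).
After α: (225, 88).
After β⁻: (225, 89).
Z = 89 is actinium.

Ac-225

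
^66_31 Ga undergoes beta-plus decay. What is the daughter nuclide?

Zn-66

Beta-plus decay: mass number changes by +0, atomic number by -1.
A: 66 = 66; Z: 31 − 1 = 30.
Z = 30 is zinc, so the daughter is ^66_30 Zn.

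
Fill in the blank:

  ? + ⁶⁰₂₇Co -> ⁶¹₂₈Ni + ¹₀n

deuteron

Conserve mass number: A + 60 = 61 + 1, so A = 2.
Conserve atomic number: Z + 27 = 28 + 0, so Z = 1.
A = 2 and Z = 1 is ²₁H — a deuteron.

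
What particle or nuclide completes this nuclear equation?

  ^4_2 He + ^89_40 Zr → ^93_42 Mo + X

Conserve mass number: 4 + 89 = 93 + A, so A = 0.
Conserve atomic number: 2 + 40 = 42 + Z, so Z = 0.
A = 0 and Z = 0 is ^0_0 γ — a gamma ray.

gamma ray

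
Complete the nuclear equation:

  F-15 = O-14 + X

Conserve mass number: 15 = 14 + A, so A = 1.
Conserve atomic number: 9 = 8 + Z, so Z = 1.
A = 1 and Z = 1 is H-1 — a proton.

proton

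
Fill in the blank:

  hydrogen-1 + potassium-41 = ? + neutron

Ca-41

Conserve mass number: 1 + 41 = A + 1, so A = 41.
Conserve atomic number: 1 + 19 = Z + 0, so Z = 20.
Z = 20 is calcium, so the species is calcium-41.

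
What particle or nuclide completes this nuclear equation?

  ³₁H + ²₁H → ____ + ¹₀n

Conserve mass number: 3 + 2 = A + 1, so A = 4.
Conserve atomic number: 1 + 1 = Z + 0, so Z = 2.
A = 4 and Z = 2 is ⁴₂He — an alpha particle.

He-4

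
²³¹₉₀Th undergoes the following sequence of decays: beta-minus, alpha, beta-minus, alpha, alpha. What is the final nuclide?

Start: (A, Z) = (231, 90).
After β⁻: (231, 91).
After α: (227, 89).
After β⁻: (227, 90).
After α: (223, 88).
After α: (219, 86).
Z = 86 is radon.

Rn-219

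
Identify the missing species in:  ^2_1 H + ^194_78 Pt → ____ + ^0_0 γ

Conserve mass number: 2 + 194 = A + 0, so A = 196.
Conserve atomic number: 1 + 78 = Z + 0, so Z = 79.
Z = 79 is gold, so the species is ^196_79 Au.

Au-196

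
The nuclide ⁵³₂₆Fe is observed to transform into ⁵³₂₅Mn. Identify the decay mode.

ΔA = 53 − 53 = 0; ΔZ = 25 − 26 = -1.
A is unchanged and Z drops by 1 — a proton has become a neutron (β⁺ emission or electron capture).

beta-plus decay or electron capture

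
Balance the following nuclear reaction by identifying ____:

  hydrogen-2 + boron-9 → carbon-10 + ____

neutron

Conserve mass number: 2 + 9 = 10 + A, so A = 1.
Conserve atomic number: 1 + 5 = 6 + Z, so Z = 0.
A = 1 and Z = 0 is neutron — a neutron.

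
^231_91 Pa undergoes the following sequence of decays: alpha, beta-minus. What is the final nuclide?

Th-227

Start: (A, Z) = (231, 91).
After α: (227, 89).
After β⁻: (227, 90).
Z = 90 is thorium.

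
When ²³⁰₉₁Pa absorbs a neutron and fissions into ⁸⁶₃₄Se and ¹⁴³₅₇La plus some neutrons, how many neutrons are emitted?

2

Conserve mass number: 231 = 86 + 143 + k, so k = 231 − 229 = 2.
Check atomic number: 91 = 34 + 57 + 0 = 91. ✓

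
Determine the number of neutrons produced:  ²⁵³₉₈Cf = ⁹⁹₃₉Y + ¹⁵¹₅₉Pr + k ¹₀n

Conserve mass number: 253 = 99 + 151 + k, so k = 253 − 250 = 3.
Check atomic number: 98 = 39 + 59 + 0 = 98. ✓

3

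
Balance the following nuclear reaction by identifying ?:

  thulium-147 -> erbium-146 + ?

proton

Conserve mass number: 147 = 146 + A, so A = 1.
Conserve atomic number: 69 = 68 + Z, so Z = 1.
A = 1 and Z = 1 is hydrogen-1 — a proton.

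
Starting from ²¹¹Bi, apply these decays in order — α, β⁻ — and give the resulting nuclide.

Pb-207

Start: (A, Z) = (211, 83).
After α: (207, 81).
After β⁻: (207, 82).
Z = 82 is lead.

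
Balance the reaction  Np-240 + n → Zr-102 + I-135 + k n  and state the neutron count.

4

Conserve mass number: 241 = 102 + 135 + k, so k = 241 − 237 = 4.
Check atomic number: 93 = 40 + 53 + 0 = 93. ✓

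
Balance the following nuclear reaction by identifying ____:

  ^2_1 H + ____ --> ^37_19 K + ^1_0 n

Conserve mass number: 2 + A = 37 + 1, so A = 36.
Conserve atomic number: 1 + Z = 19 + 0, so Z = 18.
Z = 18 is argon, so the species is ^36_18 Ar.

Ar-36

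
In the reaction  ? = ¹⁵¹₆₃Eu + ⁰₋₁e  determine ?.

Sm-151

Conserve mass number: A = 151 + 0, so A = 151.
Conserve atomic number: Z = 63 − 1, so Z = 62.
Z = 62 is samarium, so the species is ¹⁵¹₆₂Sm.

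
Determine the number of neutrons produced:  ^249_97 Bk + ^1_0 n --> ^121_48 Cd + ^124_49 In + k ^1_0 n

5

Conserve mass number: 250 = 121 + 124 + k, so k = 250 − 245 = 5.
Check atomic number: 97 = 48 + 49 + 0 = 97. ✓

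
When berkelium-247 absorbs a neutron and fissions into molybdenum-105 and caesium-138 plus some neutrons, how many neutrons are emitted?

Conserve mass number: 248 = 105 + 138 + k, so k = 248 − 243 = 5.
Check atomic number: 97 = 42 + 55 + 0 = 97. ✓

5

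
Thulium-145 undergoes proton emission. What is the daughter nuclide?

Proton emission: mass number changes by -1, atomic number by -1.
A: 145 − 1 = 144; Z: 69 − 1 = 68.
Z = 68 is erbium, so the daughter is erbium-144.

Er-144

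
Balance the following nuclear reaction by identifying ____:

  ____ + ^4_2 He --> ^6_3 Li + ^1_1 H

Conserve mass number: A + 4 = 6 + 1, so A = 3.
Conserve atomic number: Z + 2 = 3 + 1, so Z = 2.
Z = 2 is helium, so the species is ^3_2 He.

He-3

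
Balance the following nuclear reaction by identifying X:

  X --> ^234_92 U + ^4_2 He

Pu-238

Conserve mass number: A = 234 + 4, so A = 238.
Conserve atomic number: Z = 92 + 2, so Z = 94.
Z = 94 is plutonium, so the species is ^238_94 Pu.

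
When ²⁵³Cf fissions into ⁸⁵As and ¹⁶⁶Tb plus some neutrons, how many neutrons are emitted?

Conserve mass number: 253 = 85 + 166 + k, so k = 253 − 251 = 2.
Check atomic number: 98 = 33 + 65 + 0 = 98. ✓

2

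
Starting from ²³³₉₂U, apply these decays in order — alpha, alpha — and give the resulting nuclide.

Start: (A, Z) = (233, 92).
After α: (229, 90).
After α: (225, 88).
Z = 88 is radium.

Ra-225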